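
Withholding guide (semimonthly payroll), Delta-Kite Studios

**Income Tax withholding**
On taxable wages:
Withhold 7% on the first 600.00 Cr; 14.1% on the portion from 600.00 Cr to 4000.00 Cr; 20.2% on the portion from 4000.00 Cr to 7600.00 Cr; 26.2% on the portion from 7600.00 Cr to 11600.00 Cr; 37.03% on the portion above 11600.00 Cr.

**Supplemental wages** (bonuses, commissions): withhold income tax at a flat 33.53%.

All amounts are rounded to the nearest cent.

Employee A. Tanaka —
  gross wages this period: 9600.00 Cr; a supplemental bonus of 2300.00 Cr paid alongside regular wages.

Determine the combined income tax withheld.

Income Tax: taxable = 9600.00 Cr
  1248.60 Cr + 26.2% × (9600.00 Cr − 7600.00 Cr) = 1248.60 Cr + 26.2% × 2000.00 Cr = 1772.60 Cr
Supplemental (33.53% flat on bonus): 33.53% × 2300.00 Cr = 771.19 Cr
Total income tax: 1772.60 Cr + 771.19 Cr = 2543.79 Cr

2543.79 Cr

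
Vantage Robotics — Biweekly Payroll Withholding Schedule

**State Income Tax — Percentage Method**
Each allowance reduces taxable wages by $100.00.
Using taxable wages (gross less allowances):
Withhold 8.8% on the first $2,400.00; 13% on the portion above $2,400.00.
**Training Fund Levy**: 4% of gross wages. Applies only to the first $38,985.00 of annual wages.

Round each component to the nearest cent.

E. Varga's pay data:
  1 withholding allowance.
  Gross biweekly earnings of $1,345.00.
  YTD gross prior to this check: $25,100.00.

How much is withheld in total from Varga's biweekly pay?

State Income Tax: taxable = $1,345.00 − 1×$100.00 = $1,245.00
  8.8% × $1,245.00 = $109.56
Training Fund Levy: 4% × $1,345.00 = $53.80
Total: $109.56 + $53.80 = $163.36

$163.36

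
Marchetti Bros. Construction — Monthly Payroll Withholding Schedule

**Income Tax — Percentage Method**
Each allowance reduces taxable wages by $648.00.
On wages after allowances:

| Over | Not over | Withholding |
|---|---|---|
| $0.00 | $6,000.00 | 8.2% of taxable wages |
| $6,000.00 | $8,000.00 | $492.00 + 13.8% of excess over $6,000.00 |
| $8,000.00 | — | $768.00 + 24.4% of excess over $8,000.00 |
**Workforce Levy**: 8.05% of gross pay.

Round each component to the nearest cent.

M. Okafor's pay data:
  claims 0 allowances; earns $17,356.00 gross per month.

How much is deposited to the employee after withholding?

$12,907.98

Income Tax: taxable = $17,356.00
  $768.00 + 24.4% × ($17,356.00 − $8,000.00) = $768.00 + 24.4% × $9,356.00 = $3,050.86
Workforce Levy: 8.05% × $17,356.00 = $1,397.16
Total withheld: $3,050.86 + $1,397.16 = $4,448.02
Net pay: $17,356.00 − $4,448.02 = $12,907.98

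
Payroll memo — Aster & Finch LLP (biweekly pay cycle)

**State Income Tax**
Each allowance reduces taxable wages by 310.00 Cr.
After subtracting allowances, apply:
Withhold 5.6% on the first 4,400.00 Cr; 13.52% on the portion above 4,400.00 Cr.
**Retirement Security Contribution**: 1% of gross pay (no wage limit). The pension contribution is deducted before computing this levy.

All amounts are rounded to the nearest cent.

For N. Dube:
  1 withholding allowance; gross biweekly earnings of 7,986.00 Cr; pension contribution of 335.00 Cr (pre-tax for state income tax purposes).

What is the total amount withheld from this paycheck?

720.53 Cr

State Income Tax: taxable = 7,986.00 Cr − 335.00 Cr − 1×310.00 Cr = 7,341.00 Cr
  246.40 Cr + 13.52% × (7,341.00 Cr − 4,400.00 Cr) = 246.40 Cr + 13.52% × 2,941.00 Cr = 644.02 Cr
Retirement Security Contribution: 1% × 7,651.00 Cr = 76.51 Cr
Total: 644.02 Cr + 76.51 Cr = 720.53 Cr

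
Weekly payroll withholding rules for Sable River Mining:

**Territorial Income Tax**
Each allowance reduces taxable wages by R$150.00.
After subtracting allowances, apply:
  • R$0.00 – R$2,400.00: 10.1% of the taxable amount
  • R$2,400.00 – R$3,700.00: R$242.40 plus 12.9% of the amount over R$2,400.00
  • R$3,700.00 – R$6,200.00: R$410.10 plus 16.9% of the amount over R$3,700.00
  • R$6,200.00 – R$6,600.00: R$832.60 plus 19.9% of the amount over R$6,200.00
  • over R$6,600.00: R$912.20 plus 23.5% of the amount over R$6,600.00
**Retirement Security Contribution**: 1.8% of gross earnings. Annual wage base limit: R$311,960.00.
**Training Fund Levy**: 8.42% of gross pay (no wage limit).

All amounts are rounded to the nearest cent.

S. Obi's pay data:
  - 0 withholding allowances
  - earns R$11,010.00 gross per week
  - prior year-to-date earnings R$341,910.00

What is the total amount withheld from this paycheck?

R$2,875.59

Territorial Income Tax: taxable = R$11,010.00
  R$912.20 + 23.5% × (R$11,010.00 − R$6,600.00) = R$912.20 + 23.5% × R$4,410.00 = R$1,948.55
Retirement Security Contribution: YTD R$341,910.00 ≥ cap R$311,960.00 → R$0.00
Training Fund Levy: 8.42% × R$11,010.00 = R$927.04
Total: R$1,948.55 + R$0.00 + R$927.04 = R$2,875.59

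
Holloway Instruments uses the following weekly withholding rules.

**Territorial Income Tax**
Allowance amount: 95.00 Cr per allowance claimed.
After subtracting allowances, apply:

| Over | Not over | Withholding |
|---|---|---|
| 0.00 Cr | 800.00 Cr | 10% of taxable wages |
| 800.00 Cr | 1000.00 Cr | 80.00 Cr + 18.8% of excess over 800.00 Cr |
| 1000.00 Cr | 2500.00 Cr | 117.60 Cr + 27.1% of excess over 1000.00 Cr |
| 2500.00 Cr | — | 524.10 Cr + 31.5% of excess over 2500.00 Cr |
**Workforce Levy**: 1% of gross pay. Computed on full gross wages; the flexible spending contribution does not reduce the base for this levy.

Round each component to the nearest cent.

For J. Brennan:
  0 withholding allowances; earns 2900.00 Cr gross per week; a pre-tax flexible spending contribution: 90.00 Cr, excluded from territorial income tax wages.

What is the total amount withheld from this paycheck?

Territorial Income Tax: taxable = 2900.00 Cr − 90.00 Cr = 2810.00 Cr
  524.10 Cr + 31.5% × (2810.00 Cr − 2500.00 Cr) = 524.10 Cr + 31.5% × 310.00 Cr = 621.75 Cr
Workforce Levy: 1% × 2900.00 Cr = 29.00 Cr
Total: 621.75 Cr + 29.00 Cr = 650.75 Cr

650.75 Cr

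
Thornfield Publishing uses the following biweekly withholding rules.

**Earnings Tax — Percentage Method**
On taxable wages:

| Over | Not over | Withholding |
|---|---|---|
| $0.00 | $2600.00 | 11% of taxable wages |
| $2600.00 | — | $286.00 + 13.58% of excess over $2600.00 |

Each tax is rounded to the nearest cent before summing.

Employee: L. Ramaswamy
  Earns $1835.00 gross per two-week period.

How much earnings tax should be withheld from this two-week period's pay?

$201.85

Earnings Tax: taxable = $1835.00
  11% × $1835.00 = $201.85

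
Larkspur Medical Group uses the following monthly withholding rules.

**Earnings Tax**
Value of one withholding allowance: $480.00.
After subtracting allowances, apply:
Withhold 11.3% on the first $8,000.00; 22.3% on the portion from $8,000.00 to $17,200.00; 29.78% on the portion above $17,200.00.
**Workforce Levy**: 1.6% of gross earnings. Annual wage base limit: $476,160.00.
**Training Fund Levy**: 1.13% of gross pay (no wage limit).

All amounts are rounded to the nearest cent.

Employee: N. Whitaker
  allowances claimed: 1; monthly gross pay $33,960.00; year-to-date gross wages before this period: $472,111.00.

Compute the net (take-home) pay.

Earnings Tax: taxable = $33,960.00 − 1×$480.00 = $33,480.00
  $2,955.60 + 29.78% × ($33,480.00 − $17,200.00) = $2,955.60 + 29.78% × $16,280.00 = $7,803.78
Workforce Levy: cap $476,160.00 − YTD $472,111.00 = $4,049.00 subject; 1.6% × $4,049.00 = $64.78
Training Fund Levy: 1.13% × $33,960.00 = $383.75
Total withheld: $7,803.78 + $64.78 + $383.75 = $8,252.31
Net pay: $33,960.00 − $8,252.31 = $25,707.69

$25,707.69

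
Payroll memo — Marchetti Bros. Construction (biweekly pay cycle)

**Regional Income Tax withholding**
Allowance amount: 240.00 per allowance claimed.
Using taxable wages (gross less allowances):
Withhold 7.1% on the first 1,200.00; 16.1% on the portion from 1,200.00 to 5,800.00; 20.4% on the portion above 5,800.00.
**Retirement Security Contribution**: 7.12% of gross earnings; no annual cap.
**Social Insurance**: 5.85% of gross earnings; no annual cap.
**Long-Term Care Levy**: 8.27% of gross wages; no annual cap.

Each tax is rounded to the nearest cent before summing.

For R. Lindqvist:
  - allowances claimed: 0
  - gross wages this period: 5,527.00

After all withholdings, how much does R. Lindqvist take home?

Regional Income Tax: taxable = 5,527.00
  85.20 + 16.1% × (5,527.00 − 1,200.00) = 85.20 + 16.1% × 4,327.00 = 781.85
Retirement Security Contribution: 7.12% × 5,527.00 = 393.52
Social Insurance: 5.85% × 5,527.00 = 323.33
Long-Term Care Levy: 8.27% × 5,527.00 = 457.08
Total withheld: 781.85 + 393.52 + 323.33 + 457.08 = 1,955.78
Net pay: 5,527.00 − 1,955.78 = 3,571.22

3,571.22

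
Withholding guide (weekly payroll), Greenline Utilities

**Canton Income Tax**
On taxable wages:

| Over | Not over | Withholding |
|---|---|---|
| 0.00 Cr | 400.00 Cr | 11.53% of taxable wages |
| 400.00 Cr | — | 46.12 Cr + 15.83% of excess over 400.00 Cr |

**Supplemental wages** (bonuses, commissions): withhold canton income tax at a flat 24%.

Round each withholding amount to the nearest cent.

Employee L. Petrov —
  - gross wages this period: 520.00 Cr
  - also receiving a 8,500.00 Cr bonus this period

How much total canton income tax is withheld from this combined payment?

2,105.12 Cr

Canton Income Tax: taxable = 520.00 Cr
  46.12 Cr + 15.83% × (520.00 Cr − 400.00 Cr) = 46.12 Cr + 15.83% × 120.00 Cr = 65.12 Cr
Supplemental (24% flat on bonus): 24% × 8,500.00 Cr = 2,040.00 Cr
Total canton income tax: 65.12 Cr + 2,040.00 Cr = 2,105.12 Cr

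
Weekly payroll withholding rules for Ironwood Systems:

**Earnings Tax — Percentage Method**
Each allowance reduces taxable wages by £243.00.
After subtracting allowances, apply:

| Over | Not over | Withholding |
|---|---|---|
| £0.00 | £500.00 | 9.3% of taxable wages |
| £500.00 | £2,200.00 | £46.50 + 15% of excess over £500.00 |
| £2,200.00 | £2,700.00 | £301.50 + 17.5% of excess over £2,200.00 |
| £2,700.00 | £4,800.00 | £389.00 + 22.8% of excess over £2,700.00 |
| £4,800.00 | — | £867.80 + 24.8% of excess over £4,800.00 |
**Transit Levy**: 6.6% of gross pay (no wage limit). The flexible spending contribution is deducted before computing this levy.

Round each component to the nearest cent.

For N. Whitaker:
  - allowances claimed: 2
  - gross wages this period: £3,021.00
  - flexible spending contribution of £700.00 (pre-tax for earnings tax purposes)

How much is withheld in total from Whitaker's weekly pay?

£399.94

Earnings Tax: taxable = £3,021.00 − £700.00 − 2×£243.00 = £1,835.00
  £46.50 + 15% × (£1,835.00 − £500.00) = £46.50 + 15% × £1,335.00 = £246.75
Transit Levy: 6.6% × £2,321.00 = £153.19
Total: £246.75 + £153.19 = £399.94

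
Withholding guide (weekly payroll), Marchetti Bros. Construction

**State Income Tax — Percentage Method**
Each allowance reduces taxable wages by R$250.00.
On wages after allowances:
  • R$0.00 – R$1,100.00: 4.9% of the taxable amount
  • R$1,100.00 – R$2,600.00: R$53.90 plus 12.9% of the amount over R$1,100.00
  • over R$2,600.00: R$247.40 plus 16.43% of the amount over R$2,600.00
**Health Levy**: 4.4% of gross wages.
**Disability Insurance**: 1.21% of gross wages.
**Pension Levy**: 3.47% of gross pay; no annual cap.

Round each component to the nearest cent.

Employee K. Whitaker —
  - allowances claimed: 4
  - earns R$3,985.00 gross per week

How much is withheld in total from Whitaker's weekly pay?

R$672.50

State Income Tax: taxable = R$3,985.00 − 4×R$250.00 = R$2,985.00
  R$247.40 + 16.43% × (R$2,985.00 − R$2,600.00) = R$247.40 + 16.43% × R$385.00 = R$310.66
Health Levy: 4.4% × R$3,985.00 = R$175.34
Disability Insurance: 1.21% × R$3,985.00 = R$48.22
Pension Levy: 3.47% × R$3,985.00 = R$138.28
Total: R$310.66 + R$175.34 + R$48.22 + R$138.28 = R$672.50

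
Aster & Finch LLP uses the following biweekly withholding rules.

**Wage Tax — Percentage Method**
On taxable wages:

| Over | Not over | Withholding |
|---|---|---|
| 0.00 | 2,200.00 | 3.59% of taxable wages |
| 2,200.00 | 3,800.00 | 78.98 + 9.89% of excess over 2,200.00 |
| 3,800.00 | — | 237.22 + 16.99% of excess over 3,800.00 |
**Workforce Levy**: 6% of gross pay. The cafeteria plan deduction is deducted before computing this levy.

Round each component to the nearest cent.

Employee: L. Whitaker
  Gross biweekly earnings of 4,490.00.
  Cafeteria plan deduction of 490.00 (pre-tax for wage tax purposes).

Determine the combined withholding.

Wage Tax: taxable = 4,490.00 − 490.00 = 4,000.00
  237.22 + 16.99% × (4,000.00 − 3,800.00) = 237.22 + 16.99% × 200.00 = 271.20
Workforce Levy: 6% × 4,000.00 = 240.00
Total: 271.20 + 240.00 = 511.20

511.20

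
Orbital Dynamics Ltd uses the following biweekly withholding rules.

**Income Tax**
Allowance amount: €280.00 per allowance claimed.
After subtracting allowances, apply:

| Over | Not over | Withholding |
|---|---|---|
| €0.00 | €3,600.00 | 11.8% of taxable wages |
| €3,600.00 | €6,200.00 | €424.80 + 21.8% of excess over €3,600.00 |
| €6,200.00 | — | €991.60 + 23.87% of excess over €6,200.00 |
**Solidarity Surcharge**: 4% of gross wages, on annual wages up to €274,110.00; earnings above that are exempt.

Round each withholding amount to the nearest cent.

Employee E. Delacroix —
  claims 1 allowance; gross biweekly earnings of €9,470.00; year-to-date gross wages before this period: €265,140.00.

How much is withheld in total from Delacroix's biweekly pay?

€2,064.11

Income Tax: taxable = €9,470.00 − 1×€280.00 = €9,190.00
  €991.60 + 23.87% × (€9,190.00 − €6,200.00) = €991.60 + 23.87% × €2,990.00 = €1,705.31
Solidarity Surcharge: cap €274,110.00 − YTD €265,140.00 = €8,970.00 subject; 4% × €8,970.00 = €358.80
Total: €1,705.31 + €358.80 = €2,064.11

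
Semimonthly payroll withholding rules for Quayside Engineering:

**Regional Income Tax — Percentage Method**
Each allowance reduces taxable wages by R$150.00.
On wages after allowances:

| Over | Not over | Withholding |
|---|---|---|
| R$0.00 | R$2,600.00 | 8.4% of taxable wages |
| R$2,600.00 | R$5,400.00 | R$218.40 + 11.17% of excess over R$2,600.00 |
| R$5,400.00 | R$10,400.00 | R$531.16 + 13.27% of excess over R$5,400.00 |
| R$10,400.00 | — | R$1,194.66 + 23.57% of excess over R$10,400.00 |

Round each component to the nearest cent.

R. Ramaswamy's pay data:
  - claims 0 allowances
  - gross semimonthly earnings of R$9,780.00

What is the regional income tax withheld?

Regional Income Tax: taxable = R$9,780.00
  R$531.16 + 13.27% × (R$9,780.00 − R$5,400.00) = R$531.16 + 13.27% × R$4,380.00 = R$1,112.39

R$1,112.39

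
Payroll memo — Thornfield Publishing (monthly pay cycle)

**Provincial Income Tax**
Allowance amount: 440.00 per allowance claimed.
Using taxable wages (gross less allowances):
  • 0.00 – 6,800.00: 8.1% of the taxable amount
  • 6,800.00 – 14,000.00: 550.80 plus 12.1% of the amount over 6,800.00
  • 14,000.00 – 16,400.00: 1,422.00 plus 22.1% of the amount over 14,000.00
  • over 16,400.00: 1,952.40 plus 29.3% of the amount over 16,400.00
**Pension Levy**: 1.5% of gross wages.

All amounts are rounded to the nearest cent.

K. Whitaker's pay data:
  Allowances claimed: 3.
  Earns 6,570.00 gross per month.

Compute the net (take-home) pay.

Provincial Income Tax: taxable = 6,570.00 − 3×440.00 = 5,250.00
  8.1% × 5,250.00 = 425.25
Pension Levy: 1.5% × 6,570.00 = 98.55
Total withheld: 425.25 + 98.55 = 523.80
Net pay: 6,570.00 − 523.80 = 6,046.20

6,046.20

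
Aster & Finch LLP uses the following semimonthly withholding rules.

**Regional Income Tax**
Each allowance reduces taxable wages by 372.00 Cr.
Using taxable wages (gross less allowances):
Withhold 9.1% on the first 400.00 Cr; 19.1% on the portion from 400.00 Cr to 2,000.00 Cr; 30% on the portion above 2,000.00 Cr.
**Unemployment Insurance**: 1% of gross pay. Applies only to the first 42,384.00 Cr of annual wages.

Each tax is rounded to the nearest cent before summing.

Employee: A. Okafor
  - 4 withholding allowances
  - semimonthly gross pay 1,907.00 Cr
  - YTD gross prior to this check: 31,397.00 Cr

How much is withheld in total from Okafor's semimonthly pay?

59.10 Cr

Regional Income Tax: taxable = 1,907.00 Cr − 4×372.00 Cr = 419.00 Cr
  36.40 Cr + 19.1% × (419.00 Cr − 400.00 Cr) = 36.40 Cr + 19.1% × 19.00 Cr = 40.03 Cr
Unemployment Insurance: 1% × 1,907.00 Cr = 19.07 Cr
Total: 40.03 Cr + 19.07 Cr = 59.10 Cr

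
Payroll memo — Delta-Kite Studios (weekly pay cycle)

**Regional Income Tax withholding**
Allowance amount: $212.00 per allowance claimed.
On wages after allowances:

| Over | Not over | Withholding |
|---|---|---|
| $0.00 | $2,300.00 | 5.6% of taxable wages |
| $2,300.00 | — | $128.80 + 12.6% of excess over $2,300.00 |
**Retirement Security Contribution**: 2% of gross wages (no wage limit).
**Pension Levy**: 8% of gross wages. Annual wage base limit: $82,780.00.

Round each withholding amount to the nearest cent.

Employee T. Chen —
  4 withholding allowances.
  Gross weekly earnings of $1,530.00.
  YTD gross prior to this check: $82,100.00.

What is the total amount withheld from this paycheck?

$123.19

Regional Income Tax: taxable = $1,530.00 − 4×$212.00 = $682.00
  5.6% × $682.00 = $38.19
Retirement Security Contribution: 2% × $1,530.00 = $30.60
Pension Levy: cap $82,780.00 − YTD $82,100.00 = $680.00 subject; 8% × $680.00 = $54.40
Total: $38.19 + $30.60 + $54.40 = $123.19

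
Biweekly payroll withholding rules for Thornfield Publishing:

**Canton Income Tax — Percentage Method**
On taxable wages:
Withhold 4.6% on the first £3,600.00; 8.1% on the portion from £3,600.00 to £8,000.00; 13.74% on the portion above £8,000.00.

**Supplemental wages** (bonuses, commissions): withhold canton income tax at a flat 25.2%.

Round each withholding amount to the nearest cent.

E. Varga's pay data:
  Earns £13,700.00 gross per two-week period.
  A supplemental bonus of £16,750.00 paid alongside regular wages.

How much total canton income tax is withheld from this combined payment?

Canton Income Tax: taxable = £13,700.00
  £522.00 + 13.74% × (£13,700.00 − £8,000.00) = £522.00 + 13.74% × £5,700.00 = £1,305.18
Supplemental (25.2% flat on bonus): 25.2% × £16,750.00 = £4,221.00
Total canton income tax: £1,305.18 + £4,221.00 = £5,526.18

£5,526.18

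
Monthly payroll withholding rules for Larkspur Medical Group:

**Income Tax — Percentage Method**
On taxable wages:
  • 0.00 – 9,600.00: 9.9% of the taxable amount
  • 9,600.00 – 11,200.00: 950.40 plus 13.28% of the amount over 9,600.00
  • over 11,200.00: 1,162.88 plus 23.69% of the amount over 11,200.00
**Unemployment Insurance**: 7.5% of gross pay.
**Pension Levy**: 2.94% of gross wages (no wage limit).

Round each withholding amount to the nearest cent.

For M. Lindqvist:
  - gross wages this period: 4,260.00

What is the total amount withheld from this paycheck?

866.48

Income Tax: taxable = 4,260.00
  9.9% × 4,260.00 = 421.74
Unemployment Insurance: 7.5% × 4,260.00 = 319.50
Pension Levy: 2.94% × 4,260.00 = 125.24
Total: 421.74 + 319.50 + 125.24 = 866.48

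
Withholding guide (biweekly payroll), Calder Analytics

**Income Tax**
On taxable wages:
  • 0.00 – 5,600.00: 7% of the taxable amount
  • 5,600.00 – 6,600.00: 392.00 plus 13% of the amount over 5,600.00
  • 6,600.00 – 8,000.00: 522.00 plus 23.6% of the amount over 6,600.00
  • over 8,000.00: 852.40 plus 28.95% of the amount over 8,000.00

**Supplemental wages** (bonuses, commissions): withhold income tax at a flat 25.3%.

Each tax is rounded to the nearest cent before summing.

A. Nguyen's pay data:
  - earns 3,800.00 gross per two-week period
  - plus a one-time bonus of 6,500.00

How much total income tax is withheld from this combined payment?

Income Tax: taxable = 3,800.00
  7% × 3,800.00 = 266.00
Supplemental (25.3% flat on bonus): 25.3% × 6,500.00 = 1,644.50
Total income tax: 266.00 + 1,644.50 = 1,910.50

1,910.50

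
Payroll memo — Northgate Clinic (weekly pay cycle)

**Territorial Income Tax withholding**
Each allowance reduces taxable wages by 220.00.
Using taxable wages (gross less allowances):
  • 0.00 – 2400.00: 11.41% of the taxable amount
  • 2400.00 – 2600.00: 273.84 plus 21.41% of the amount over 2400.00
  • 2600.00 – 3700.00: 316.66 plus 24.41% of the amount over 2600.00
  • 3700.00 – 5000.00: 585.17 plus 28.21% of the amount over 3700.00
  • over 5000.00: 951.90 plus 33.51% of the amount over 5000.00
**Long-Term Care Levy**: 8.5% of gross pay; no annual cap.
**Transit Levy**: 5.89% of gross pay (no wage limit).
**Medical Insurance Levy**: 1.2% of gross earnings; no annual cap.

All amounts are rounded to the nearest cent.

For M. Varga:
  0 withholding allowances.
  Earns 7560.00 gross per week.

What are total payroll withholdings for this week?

2988.36

Territorial Income Tax: taxable = 7560.00
  951.90 + 33.51% × (7560.00 − 5000.00) = 951.90 + 33.51% × 2560.00 = 1809.76
Long-Term Care Levy: 8.5% × 7560.00 = 642.60
Transit Levy: 5.89% × 7560.00 = 445.28
Medical Insurance Levy: 1.2% × 7560.00 = 90.72
Total: 1809.76 + 642.60 + 445.28 + 90.72 = 2988.36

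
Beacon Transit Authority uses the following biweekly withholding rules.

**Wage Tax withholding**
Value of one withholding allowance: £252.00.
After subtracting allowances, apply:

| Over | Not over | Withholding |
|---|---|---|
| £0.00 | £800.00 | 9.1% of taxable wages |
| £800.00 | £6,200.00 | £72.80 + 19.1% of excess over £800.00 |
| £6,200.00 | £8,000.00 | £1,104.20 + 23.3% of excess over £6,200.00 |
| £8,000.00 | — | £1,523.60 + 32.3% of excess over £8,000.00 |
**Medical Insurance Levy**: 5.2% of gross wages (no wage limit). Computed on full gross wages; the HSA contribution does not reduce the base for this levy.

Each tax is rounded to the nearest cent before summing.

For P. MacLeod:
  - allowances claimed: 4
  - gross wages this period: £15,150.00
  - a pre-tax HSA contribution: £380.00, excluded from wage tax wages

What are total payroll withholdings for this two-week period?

£4,172.53

Wage Tax: taxable = £15,150.00 − £380.00 − 4×£252.00 = £13,762.00
  £1,523.60 + 32.3% × (£13,762.00 − £8,000.00) = £1,523.60 + 32.3% × £5,762.00 = £3,384.73
Medical Insurance Levy: 5.2% × £15,150.00 = £787.80
Total: £3,384.73 + £787.80 = £4,172.53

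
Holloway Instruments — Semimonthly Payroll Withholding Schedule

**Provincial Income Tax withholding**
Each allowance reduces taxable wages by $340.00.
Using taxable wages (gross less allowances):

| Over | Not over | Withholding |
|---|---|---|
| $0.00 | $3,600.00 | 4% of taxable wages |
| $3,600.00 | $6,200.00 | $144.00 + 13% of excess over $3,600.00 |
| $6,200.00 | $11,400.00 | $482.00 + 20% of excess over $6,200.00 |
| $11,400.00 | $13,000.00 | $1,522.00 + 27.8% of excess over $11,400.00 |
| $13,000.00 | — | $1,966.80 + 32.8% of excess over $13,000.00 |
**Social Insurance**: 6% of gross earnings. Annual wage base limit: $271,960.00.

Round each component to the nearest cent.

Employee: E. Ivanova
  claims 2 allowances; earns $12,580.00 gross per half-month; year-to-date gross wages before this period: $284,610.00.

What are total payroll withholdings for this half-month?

$1,661.00

Provincial Income Tax: taxable = $12,580.00 − 2×$340.00 = $11,900.00
  $1,522.00 + 27.8% × ($11,900.00 − $11,400.00) = $1,522.00 + 27.8% × $500.00 = $1,661.00
Social Insurance: YTD $284,610.00 ≥ cap $271,960.00 → $0.00
Total: $1,661.00 + $0.00 = $1,661.00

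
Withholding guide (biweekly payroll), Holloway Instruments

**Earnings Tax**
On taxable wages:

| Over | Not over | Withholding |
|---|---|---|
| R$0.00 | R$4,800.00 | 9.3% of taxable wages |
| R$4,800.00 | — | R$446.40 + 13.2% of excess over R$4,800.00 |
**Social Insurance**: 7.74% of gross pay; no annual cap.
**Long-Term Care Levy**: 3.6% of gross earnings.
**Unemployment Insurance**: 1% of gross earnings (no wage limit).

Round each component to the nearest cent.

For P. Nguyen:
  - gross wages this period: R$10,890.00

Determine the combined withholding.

Earnings Tax: taxable = R$10,890.00
  R$446.40 + 13.2% × (R$10,890.00 − R$4,800.00) = R$446.40 + 13.2% × R$6,090.00 = R$1,250.28
Social Insurance: 7.74% × R$10,890.00 = R$842.89
Long-Term Care Levy: 3.6% × R$10,890.00 = R$392.04
Unemployment Insurance: 1% × R$10,890.00 = R$108.90
Total: R$1,250.28 + R$842.89 + R$392.04 + R$108.90 = R$2,594.11

R$2,594.11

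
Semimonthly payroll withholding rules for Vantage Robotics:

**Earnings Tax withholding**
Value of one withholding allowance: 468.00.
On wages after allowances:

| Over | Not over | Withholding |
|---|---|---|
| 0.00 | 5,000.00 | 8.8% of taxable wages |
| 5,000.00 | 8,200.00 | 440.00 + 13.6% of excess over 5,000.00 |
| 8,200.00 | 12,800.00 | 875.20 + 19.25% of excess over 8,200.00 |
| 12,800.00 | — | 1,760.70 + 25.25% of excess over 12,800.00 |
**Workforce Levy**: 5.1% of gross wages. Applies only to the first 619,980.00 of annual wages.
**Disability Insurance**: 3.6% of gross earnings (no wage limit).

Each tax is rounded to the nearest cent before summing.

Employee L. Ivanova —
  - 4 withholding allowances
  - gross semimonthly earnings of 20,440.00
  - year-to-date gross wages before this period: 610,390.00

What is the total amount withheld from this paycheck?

Earnings Tax: taxable = 20,440.00 − 4×468.00 = 18,568.00
  1,760.70 + 25.25% × (18,568.00 − 12,800.00) = 1,760.70 + 25.25% × 5,768.00 = 3,217.12
Workforce Levy: cap 619,980.00 − YTD 610,390.00 = 9,590.00 subject; 5.1% × 9,590.00 = 489.09
Disability Insurance: 3.6% × 20,440.00 = 735.84
Total: 3,217.12 + 489.09 + 735.84 = 4,442.05

4,442.05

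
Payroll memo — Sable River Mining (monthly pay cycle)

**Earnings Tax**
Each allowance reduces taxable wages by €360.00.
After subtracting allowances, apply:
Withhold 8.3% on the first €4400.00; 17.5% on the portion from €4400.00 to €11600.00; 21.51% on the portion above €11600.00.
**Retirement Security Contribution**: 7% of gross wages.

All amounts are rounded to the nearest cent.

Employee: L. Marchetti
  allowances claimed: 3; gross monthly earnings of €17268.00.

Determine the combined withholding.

€3820.84

Earnings Tax: taxable = €17268.00 − 3×€360.00 = €16188.00
  €1625.20 + 21.51% × (€16188.00 − €11600.00) = €1625.20 + 21.51% × €4588.00 = €2612.08
Retirement Security Contribution: 7% × €17268.00 = €1208.76
Total: €2612.08 + €1208.76 = €3820.84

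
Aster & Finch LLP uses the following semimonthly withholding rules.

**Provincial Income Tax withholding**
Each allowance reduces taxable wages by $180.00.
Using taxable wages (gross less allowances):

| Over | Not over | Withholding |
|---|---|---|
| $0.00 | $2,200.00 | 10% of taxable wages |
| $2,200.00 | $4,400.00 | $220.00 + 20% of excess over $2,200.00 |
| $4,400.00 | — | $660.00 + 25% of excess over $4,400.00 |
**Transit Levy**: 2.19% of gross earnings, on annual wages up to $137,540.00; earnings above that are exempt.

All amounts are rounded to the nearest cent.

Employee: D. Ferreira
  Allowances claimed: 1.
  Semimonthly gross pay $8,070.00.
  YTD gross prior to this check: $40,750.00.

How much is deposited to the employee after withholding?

Provincial Income Tax: taxable = $8,070.00 − 1×$180.00 = $7,890.00
  $660.00 + 25% × ($7,890.00 − $4,400.00) = $660.00 + 25% × $3,490.00 = $1,532.50
Transit Levy: 2.19% × $8,070.00 = $176.73
Total withheld: $1,532.50 + $176.73 = $1,709.23
Net pay: $8,070.00 − $1,709.23 = $6,360.77

$6,360.77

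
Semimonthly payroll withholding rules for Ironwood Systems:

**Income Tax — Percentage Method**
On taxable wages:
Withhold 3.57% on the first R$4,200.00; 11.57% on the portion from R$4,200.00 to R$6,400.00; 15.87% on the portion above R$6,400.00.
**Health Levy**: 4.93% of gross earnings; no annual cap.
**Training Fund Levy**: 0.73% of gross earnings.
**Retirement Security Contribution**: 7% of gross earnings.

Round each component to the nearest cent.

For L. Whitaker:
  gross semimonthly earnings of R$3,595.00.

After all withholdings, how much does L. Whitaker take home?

R$3,011.54

Income Tax: taxable = R$3,595.00
  3.57% × R$3,595.00 = R$128.34
Health Levy: 4.93% × R$3,595.00 = R$177.23
Training Fund Levy: 0.73% × R$3,595.00 = R$26.24
Retirement Security Contribution: 7% × R$3,595.00 = R$251.65
Total withheld: R$128.34 + R$177.23 + R$26.24 + R$251.65 = R$583.46
Net pay: R$3,595.00 − R$583.46 = R$3,011.54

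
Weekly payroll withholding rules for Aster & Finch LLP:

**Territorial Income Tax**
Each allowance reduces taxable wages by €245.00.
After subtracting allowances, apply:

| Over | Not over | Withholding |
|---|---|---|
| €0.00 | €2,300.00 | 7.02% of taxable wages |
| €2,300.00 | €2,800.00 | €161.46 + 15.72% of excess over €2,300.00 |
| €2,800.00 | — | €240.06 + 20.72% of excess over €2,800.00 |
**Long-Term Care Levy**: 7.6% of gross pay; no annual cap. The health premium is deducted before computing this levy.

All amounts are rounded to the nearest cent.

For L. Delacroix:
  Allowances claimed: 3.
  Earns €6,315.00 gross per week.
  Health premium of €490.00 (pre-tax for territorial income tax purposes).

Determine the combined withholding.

€1,157.25

Territorial Income Tax: taxable = €6,315.00 − €490.00 − 3×€245.00 = €5,090.00
  €240.06 + 20.72% × (€5,090.00 − €2,800.00) = €240.06 + 20.72% × €2,290.00 = €714.55
Long-Term Care Levy: 7.6% × €5,825.00 = €442.70
Total: €714.55 + €442.70 = €1,157.25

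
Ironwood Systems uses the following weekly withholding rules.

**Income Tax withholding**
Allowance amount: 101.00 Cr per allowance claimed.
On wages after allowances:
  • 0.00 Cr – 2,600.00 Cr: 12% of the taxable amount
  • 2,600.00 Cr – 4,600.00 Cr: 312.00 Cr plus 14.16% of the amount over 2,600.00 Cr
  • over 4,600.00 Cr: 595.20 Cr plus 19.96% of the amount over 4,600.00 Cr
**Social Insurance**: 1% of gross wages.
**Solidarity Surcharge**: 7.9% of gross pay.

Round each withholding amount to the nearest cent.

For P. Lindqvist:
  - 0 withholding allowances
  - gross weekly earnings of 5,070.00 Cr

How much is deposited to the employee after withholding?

Income Tax: taxable = 5,070.00 Cr
  595.20 Cr + 19.96% × (5,070.00 Cr − 4,600.00 Cr) = 595.20 Cr + 19.96% × 470.00 Cr = 689.01 Cr
Social Insurance: 1% × 5,070.00 Cr = 50.70 Cr
Solidarity Surcharge: 7.9% × 5,070.00 Cr = 400.53 Cr
Total withheld: 689.01 Cr + 50.70 Cr + 400.53 Cr = 1,140.24 Cr
Net pay: 5,070.00 Cr − 1,140.24 Cr = 3,929.76 Cr

3,929.76 Cr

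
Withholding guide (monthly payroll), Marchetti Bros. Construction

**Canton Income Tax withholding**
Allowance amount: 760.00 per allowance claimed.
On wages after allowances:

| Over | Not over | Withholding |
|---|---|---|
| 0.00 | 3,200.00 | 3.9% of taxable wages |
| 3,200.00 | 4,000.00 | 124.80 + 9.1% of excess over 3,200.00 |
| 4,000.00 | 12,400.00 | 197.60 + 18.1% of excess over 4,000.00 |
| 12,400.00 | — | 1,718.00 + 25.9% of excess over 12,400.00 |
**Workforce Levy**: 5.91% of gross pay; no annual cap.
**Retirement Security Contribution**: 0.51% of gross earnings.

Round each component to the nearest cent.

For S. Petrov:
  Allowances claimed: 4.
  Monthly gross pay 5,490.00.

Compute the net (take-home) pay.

Canton Income Tax: taxable = 5,490.00 − 4×760.00 = 2,450.00
  3.9% × 2,450.00 = 95.55
Workforce Levy: 5.91% × 5,490.00 = 324.46
Retirement Security Contribution: 0.51% × 5,490.00 = 28.00
Total withheld: 95.55 + 324.46 + 28.00 = 448.01
Net pay: 5,490.00 − 448.01 = 5,041.99

5,041.99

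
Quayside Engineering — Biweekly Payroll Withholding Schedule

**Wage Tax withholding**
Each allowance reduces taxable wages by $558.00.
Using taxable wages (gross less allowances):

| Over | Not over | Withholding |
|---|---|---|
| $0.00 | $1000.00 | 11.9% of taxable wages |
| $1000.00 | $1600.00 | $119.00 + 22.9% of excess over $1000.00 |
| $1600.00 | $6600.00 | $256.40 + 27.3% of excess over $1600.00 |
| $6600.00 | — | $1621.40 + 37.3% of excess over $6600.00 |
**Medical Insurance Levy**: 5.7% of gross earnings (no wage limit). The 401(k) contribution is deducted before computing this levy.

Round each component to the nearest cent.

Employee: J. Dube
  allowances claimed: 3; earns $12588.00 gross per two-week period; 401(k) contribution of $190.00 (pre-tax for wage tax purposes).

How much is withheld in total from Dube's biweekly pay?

$3866.34

Wage Tax: taxable = $12588.00 − $190.00 − 3×$558.00 = $10724.00
  $1621.40 + 37.3% × ($10724.00 − $6600.00) = $1621.40 + 37.3% × $4124.00 = $3159.65
Medical Insurance Levy: 5.7% × $12398.00 = $706.69
Total: $3159.65 + $706.69 = $3866.34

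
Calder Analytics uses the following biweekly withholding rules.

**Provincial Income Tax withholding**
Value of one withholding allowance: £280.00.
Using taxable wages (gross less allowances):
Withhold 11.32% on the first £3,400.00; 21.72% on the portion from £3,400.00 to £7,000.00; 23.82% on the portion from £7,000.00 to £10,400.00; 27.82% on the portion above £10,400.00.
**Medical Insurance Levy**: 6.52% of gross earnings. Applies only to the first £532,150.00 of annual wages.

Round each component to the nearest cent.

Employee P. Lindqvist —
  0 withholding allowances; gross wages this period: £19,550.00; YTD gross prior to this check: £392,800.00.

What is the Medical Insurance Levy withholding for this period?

Medical Insurance Levy: 6.52% × £19,550.00 = £1,274.66

£1,274.66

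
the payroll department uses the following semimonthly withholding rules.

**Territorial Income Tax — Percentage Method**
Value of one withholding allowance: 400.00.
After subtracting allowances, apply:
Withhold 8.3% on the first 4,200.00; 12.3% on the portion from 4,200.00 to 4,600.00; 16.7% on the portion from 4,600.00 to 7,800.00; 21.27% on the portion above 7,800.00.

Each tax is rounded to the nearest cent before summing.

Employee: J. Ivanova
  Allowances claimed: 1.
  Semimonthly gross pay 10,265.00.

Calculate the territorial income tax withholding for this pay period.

1,371.43

Territorial Income Tax: taxable = 10,265.00 − 1×400.00 = 9,865.00
  932.20 + 21.27% × (9,865.00 − 7,800.00) = 932.20 + 21.27% × 2,065.00 = 1,371.43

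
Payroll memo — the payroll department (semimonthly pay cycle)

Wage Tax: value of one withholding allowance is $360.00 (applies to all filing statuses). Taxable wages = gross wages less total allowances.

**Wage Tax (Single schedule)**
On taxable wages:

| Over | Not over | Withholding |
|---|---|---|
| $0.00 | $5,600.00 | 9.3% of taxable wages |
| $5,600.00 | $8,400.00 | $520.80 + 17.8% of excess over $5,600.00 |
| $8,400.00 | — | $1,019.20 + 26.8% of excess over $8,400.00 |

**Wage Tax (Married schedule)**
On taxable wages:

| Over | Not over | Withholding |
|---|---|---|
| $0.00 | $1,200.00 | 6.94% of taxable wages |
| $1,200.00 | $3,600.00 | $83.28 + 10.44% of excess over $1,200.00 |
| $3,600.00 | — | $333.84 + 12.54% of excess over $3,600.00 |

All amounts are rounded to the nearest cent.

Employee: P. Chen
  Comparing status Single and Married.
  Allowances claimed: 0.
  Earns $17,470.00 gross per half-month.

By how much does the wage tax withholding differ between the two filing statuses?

$1,376.82

Wage Tax (Single): taxable = $17,470.00
  $1,019.20 + 26.8% × ($17,470.00 − $8,400.00) = $1,019.20 + 26.8% × $9,070.00 = $3,449.96
Wage Tax (Married): taxable = $17,470.00
  $333.84 + 12.54% × ($17,470.00 − $3,600.00) = $333.84 + 12.54% × $13,870.00 = $2,073.14
Difference: |$3,449.96 − $2,073.14| = $1,376.82 (higher under Single)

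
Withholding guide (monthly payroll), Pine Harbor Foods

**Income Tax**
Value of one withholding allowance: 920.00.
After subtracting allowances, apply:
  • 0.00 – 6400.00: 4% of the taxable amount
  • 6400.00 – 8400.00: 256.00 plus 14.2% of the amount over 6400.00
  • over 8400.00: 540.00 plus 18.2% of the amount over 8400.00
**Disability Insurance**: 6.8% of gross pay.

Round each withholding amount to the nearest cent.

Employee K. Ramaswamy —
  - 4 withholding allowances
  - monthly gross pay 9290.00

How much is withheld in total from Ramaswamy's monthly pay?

Income Tax: taxable = 9290.00 − 4×920.00 = 5610.00
  4% × 5610.00 = 224.40
Disability Insurance: 6.8% × 9290.00 = 631.72
Total: 224.40 + 631.72 = 856.12

856.12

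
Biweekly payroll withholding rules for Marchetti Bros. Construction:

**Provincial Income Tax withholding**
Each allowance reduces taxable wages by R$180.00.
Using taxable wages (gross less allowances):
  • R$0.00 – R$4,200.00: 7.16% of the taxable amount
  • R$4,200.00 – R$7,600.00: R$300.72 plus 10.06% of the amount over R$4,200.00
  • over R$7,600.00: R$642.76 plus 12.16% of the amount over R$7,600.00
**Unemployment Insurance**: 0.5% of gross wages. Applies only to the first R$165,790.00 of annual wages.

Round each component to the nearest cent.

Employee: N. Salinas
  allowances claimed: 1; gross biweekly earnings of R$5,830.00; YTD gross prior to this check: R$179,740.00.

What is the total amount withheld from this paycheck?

R$446.59

Provincial Income Tax: taxable = R$5,830.00 − 1×R$180.00 = R$5,650.00
  R$300.72 + 10.06% × (R$5,650.00 − R$4,200.00) = R$300.72 + 10.06% × R$1,450.00 = R$446.59
Unemployment Insurance: YTD R$179,740.00 ≥ cap R$165,790.00 → R$0.00
Total: R$446.59 + R$0.00 = R$446.59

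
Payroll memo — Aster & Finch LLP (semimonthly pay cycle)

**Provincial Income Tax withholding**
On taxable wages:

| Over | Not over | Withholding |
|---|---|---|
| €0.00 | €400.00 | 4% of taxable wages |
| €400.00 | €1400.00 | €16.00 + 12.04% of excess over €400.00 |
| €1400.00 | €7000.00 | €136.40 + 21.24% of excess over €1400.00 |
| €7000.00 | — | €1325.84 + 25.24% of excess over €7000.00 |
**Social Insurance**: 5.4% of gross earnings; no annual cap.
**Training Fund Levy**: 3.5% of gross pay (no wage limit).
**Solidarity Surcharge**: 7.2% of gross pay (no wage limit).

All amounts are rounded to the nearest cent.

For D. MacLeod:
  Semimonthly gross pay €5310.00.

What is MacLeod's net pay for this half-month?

Provincial Income Tax: taxable = €5310.00
  €136.40 + 21.24% × (€5310.00 − €1400.00) = €136.40 + 21.24% × €3910.00 = €966.88
Social Insurance: 5.4% × €5310.00 = €286.74
Training Fund Levy: 3.5% × €5310.00 = €185.85
Solidarity Surcharge: 7.2% × €5310.00 = €382.32
Total withheld: €966.88 + €286.74 + €185.85 + €382.32 = €1821.79
Net pay: €5310.00 − €1821.79 = €3488.21

€3488.21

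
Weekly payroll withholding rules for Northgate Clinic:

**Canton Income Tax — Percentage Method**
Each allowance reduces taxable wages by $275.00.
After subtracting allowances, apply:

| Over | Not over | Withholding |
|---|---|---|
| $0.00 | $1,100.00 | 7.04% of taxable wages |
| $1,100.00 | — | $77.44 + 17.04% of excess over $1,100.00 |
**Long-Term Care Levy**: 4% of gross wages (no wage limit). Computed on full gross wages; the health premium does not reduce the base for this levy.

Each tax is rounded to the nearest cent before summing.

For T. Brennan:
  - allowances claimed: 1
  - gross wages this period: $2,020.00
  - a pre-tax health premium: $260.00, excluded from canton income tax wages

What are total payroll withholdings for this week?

$223.84

Canton Income Tax: taxable = $2,020.00 − $260.00 − 1×$275.00 = $1,485.00
  $77.44 + 17.04% × ($1,485.00 − $1,100.00) = $77.44 + 17.04% × $385.00 = $143.04
Long-Term Care Levy: 4% × $2,020.00 = $80.80
Total: $143.04 + $80.80 = $223.84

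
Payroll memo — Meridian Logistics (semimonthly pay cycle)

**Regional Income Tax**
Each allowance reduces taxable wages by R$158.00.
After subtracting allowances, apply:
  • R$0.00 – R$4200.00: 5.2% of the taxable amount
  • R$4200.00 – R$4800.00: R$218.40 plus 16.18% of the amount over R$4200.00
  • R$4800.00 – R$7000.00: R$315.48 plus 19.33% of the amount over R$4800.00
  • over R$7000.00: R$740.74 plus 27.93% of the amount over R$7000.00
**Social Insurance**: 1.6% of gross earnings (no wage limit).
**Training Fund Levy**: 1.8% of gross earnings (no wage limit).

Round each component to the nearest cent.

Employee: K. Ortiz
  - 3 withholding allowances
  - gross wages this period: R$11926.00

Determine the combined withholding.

Regional Income Tax: taxable = R$11926.00 − 3×R$158.00 = R$11452.00
  R$740.74 + 27.93% × (R$11452.00 − R$7000.00) = R$740.74 + 27.93% × R$4452.00 = R$1984.18
Social Insurance: 1.6% × R$11926.00 = R$190.82
Training Fund Levy: 1.8% × R$11926.00 = R$214.67
Total: R$1984.18 + R$190.82 + R$214.67 = R$2389.67

R$2389.67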